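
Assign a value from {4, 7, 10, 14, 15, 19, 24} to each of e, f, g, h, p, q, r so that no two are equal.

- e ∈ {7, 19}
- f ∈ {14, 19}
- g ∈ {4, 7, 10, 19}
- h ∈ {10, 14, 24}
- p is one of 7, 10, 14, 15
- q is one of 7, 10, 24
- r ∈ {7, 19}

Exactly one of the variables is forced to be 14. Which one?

f

The 7 variables together cover exactly {4, 7, 10, 14, 15, 19, 24} — 7 values for 7 variables — and 4 appears only in g's list, so g = 4.
Among the 6 still-open variables, 15 fits only p (and all 6 values in {7, 10, 14, 15, 19, 24} must be used), so p = 15.
The 2 variables e and r are confined to {7, 19}, which locks those values in; drop them from f, q.
So 14 goes to f.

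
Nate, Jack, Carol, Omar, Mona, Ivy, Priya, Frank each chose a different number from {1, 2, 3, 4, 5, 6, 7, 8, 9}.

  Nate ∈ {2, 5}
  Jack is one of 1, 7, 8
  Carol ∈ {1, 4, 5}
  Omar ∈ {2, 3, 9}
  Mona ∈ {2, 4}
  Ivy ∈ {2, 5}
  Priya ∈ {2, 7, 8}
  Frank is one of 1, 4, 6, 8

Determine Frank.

6

Nate and Ivy between them cover only {2, 5} — a naked pair. Remove those values from Carol, Omar, Mona, Priya.
Mona's domain is down to {4}, so Mona = 4. Strike 4 from Carol, Frank.
Carol must be 1 (only option left). Eliminate 1 elsewhere: Jack, Frank.
The 2 variables Jack and Priya are confined to {7, 8}, which locks those values in; drop them from Frank.
So Frank = 6.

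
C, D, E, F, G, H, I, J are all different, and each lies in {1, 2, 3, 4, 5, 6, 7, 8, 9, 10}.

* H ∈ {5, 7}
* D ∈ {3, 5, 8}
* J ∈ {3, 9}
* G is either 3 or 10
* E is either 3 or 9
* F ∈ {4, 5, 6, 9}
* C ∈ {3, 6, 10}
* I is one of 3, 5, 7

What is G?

The 8 variables draw from only 8 values {3, 4, 5, 6, 7, 8, 9, 10}, so each is used; only F can be 4, hence F = 4.
The 7 still-open variables together cover exactly {3, 5, 6, 7, 8, 9, 10} — 7 values for 7 variables — and 6 appears only in C's list, so C = 6.
The 6 still-open variables together cover exactly {3, 5, 7, 8, 9, 10} — 6 values for 6 variables — and 8 appears only in D's list, so D = 8.
The 5 still-open variables draw from only 5 values {3, 5, 7, 9, 10}, so each is used; only G can be 10, hence G = 10.

10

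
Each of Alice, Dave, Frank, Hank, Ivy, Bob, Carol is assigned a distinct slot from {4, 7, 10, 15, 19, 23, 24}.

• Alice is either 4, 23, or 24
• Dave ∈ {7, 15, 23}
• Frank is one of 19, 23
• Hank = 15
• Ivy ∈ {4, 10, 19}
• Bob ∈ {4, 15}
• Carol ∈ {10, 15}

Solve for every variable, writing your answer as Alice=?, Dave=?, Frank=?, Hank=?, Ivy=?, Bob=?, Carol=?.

Hank has just one choice, so Hank = 15. Remove 15 from Dave, Bob, Carol.
Bob's domain is down to {4}, so Bob = 4. Strike 4 from Alice, Ivy.
That leaves Carol = 10. So Ivy can't be 10.
Ivy has just one choice, so Ivy = 19. So Frank can't be 19.
Frank's domain is down to {23}, so Frank = 23. So Alice, Dave can't be 23.
Alice must be 24 (only option left).
Dave has just one choice, so Dave = 7.

Alice=24, Dave=7, Frank=23, Hank=15, Ivy=19, Bob=4, Carol=10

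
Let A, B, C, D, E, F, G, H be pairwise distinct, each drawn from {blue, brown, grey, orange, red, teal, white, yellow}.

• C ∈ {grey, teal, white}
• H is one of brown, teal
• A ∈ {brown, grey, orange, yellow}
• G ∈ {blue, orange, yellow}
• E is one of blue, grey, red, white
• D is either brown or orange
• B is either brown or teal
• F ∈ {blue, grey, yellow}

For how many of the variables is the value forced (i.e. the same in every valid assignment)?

3

Among the 8 variables, red fits only E (and all 8 values in {blue, brown, grey, orange, red, teal, white, yellow} must be used), so E = red.
The 7 still-open variables together cover exactly {blue, brown, grey, orange, teal, white, yellow} — 7 values for 7 variables — and white appears only in C's list, so C = white.
The 2 variables B and H are confined to {brown, teal}, which locks those values in; drop them from A, D.
D must be orange (only option left). So A, G can't be orange.
Determined: C=white, D=orange, E=red. The other variables each still have more than one consistent value. That makes 3.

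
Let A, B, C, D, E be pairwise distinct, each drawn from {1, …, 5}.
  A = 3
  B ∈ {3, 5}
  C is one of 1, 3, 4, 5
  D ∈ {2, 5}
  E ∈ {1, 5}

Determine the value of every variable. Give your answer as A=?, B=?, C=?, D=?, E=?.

A=3, B=5, C=4, D=2, E=1

A's domain is down to {3}, so A = 3. Strike 3 from B, C.
B's domain is down to {5}, so B = 5. Eliminate 5 elsewhere: C, D, E.
D's domain is down to {2}, so D = 2.
E has just one choice, so E = 1. Eliminate 1 elsewhere: C.
C's domain is down to {4}, so C = 4.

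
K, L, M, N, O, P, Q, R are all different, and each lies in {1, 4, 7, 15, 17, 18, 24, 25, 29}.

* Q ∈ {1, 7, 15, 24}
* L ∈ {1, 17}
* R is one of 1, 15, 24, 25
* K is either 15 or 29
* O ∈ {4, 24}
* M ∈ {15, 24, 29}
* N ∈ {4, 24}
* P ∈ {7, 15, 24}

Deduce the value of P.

The 8 variables draw from only 8 values {1, 4, 7, 15, 17, 24, 25, 29}, so each is used; only L can be 17, hence L = 17.
Among the 7 still-open variables, 25 fits only R (and all 7 values in {1, 4, 7, 15, 24, 25, 29} must be used), so R = 25.
The 6 still-open variables draw from only 6 values {1, 4, 7, 15, 24, 29}, so each is used; only Q can be 1, hence Q = 1.
The 5 still-open variables together cover exactly {4, 7, 15, 24, 29} — 5 values for 5 variables — and 7 appears only in P's list, so P = 7.

7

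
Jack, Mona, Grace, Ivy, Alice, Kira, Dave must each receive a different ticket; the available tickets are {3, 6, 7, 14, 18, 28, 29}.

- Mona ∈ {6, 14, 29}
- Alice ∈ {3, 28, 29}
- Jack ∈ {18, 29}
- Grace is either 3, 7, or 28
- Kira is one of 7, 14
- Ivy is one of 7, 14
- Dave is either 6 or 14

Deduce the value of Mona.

29

The 7 variables draw from only 7 values {3, 6, 7, 14, 18, 28, 29}, so each is used; only Jack can be 18, hence Jack = 18.
Ivy and Kira share exactly the 2 values {7, 14}; by pigeonhole those values go to them, so strike 7, 14 from Mona, Grace, Dave.
Dave's domain is down to {6}, so Dave = 6. So Mona can't be 6.
So Mona = 29.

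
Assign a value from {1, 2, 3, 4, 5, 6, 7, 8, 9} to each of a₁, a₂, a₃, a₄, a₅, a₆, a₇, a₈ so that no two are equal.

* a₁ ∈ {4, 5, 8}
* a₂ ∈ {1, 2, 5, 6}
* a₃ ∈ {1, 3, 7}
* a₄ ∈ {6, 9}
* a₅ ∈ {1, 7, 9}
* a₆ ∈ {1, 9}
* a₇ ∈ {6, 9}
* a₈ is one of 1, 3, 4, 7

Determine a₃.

3

a₄ and a₇ share exactly the 2 values {6, 9}; by pigeonhole those values go to them, so strike 6, 9 from a₂, a₅, a₆.
That leaves a₆ = 1. Eliminate 1 elsewhere: a₂, a₃, a₅, a₈.
a₅ must be 7 (only option left). Remove 7 from a₃, a₈.
So a₃ = 3.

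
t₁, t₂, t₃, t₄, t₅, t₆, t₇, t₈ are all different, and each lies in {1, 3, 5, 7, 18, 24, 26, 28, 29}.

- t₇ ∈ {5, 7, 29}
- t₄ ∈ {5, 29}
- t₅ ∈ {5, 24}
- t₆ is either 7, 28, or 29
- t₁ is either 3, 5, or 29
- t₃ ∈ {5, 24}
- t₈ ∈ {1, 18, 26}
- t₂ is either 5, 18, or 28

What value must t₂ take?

18

The 2 variables t₃ and t₅ are confined to {5, 24}, which locks those values in; drop them from t₁, t₂, t₄, t₇.
t₄ has just one choice, so t₄ = 29. Eliminate 29 elsewhere: t₁, t₆, t₇.
t₇ must be 7 (only option left). Remove 7 from t₆.
t₁ has just one choice, so t₁ = 3.
That leaves t₆ = 28. Eliminate 28 elsewhere: t₂.
So t₂ = 18.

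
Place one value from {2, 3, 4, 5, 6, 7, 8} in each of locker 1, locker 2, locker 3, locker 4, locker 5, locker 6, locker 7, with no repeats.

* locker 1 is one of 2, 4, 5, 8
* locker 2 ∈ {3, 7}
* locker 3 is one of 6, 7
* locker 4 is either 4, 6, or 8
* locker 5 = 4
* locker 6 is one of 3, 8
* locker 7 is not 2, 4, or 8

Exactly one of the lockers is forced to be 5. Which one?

locker 7

locker 5 must be 4 (only option left). Remove 4 from locker 1, locker 4.
The 6 still-open variables draw from only 6 values {2, 3, 5, 6, 7, 8}, so each is used; only locker 1 can be 2, hence locker 1 = 2.
The 5 still-open variables draw from only 5 values {3, 5, 6, 7, 8}, so each is used; only locker 7 can be 5, hence locker 7 = 5.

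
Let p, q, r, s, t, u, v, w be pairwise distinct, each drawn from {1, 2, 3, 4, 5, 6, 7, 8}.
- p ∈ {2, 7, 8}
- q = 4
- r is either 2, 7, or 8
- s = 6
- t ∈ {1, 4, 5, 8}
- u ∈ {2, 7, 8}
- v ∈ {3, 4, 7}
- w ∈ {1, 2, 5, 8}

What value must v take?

q's domain is down to {4}, so q = 4. Eliminate 4 elsewhere: t, v.
s must be 6 (only option left).
Among the 6 still-open variables, 3 fits only v (and all 6 values in {1, 2, 3, 5, 7, 8} must be used), so v = 3.

3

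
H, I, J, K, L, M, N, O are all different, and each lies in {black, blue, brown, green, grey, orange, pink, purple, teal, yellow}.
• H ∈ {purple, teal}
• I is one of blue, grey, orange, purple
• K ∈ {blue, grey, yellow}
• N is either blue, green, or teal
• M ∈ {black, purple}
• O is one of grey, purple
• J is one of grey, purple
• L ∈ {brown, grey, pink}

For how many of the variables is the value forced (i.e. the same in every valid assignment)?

2

The 2 variables J and O are confined to {grey, purple}, which locks those values in; drop them from H, I, K, L, M.
That leaves H = teal. Remove teal from N.
M's domain is down to {black}, so M = black.
Determined: H=teal, M=black. The other variables each still have more than one consistent value. That makes 2.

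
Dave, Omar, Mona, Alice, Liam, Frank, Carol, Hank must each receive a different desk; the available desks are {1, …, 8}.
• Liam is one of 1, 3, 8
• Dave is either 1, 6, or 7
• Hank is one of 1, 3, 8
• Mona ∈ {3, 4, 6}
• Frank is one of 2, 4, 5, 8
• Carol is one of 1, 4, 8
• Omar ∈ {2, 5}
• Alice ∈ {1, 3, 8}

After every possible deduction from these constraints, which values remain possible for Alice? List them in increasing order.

1, 3, 8

The 8 variables draw from only 8 values {1, 2, 3, 4, 5, 6, 7, 8}, so each is used; only Dave can be 7, hence Dave = 7.
The 7 still-open variables together cover exactly {1, 2, 3, 4, 5, 6, 8} — 7 values for 7 variables — and 6 appears only in Mona's list, so Mona = 6.
The 3 variables Alice, Liam, Hank are confined to {1, 3, 8}, which locks those values in; drop them from Frank, Carol.
That leaves Carol = 4. Eliminate 4 elsewhere: Frank.
No further eliminations apply; Alice can still be any of 1, 3, 8.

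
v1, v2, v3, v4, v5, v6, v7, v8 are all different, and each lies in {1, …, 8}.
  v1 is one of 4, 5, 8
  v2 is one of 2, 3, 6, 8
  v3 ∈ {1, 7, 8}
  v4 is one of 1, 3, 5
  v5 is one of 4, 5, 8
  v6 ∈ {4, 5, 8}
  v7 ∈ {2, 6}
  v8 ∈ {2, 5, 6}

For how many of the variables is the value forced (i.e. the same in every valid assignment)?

The 8 variables draw from only 8 values {1, 2, 3, 4, 5, 6, 7, 8}, so each is used; only v3 can be 7, hence v3 = 7.
The 7 still-open variables together cover exactly {1, 2, 3, 4, 5, 6, 8} — 7 values for 7 variables — and 1 appears only in v4's list, so v4 = 1.
The 6 still-open variables draw from only 6 values {2, 3, 4, 5, 6, 8}, so each is used; only v2 can be 3, hence v2 = 3.
v1, v5, v6 share exactly the 3 values {4, 5, 8}; by pigeonhole those values go to them, so strike 4, 5, 8 from v8.
Determined: v2=3, v3=7, v4=1. The other variables each still have more than one consistent value. That makes 3.

3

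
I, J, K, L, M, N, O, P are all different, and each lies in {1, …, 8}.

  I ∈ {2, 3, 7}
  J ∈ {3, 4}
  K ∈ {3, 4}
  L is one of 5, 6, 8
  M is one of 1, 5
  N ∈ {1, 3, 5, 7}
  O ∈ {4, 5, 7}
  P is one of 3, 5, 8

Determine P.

8

Among the 8 variables, 2 fits only I (and all 8 values in {1, 2, 3, 4, 5, 6, 7, 8} must be used), so I = 2.
Among the 7 still-open variables, 6 fits only L (and all 7 values in {1, 3, 4, 5, 6, 7, 8} must be used), so L = 6.
The 6 still-open variables together cover exactly {1, 3, 4, 5, 7, 8} — 6 values for 6 variables — and 8 appears only in P's list, so P = 8.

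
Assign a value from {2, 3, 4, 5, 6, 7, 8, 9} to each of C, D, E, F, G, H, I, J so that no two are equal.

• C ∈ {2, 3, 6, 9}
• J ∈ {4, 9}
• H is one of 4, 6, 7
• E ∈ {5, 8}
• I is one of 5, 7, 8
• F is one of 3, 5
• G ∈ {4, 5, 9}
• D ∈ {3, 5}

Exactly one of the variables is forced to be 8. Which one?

E

The 8 variables together cover exactly {2, 3, 4, 5, 6, 7, 8, 9} — 8 values for 8 variables — and 2 appears only in C's list, so C = 2.
The 7 still-open variables together cover exactly {3, 4, 5, 6, 7, 8, 9} — 7 values for 7 variables — and 6 appears only in H's list, so H = 6.
Among the 6 still-open variables, 7 fits only I (and all 6 values in {3, 4, 5, 7, 8, 9} must be used), so I = 7.
Among the 5 still-open variables, 8 fits only E (and all 5 values in {3, 4, 5, 8, 9} must be used), so E = 8.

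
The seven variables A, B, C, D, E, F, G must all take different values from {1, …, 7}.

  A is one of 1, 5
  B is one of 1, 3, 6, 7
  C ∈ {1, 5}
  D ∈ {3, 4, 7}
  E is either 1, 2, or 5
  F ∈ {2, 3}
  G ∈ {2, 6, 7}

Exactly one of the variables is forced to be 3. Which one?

The 7 variables together cover exactly {1, 2, 3, 4, 5, 6, 7} — 7 values for 7 variables — and 4 appears only in D's list, so D = 4.
A and C between them cover only {1, 5} — a naked pair. Remove those values from B, E.
E must be 2 (only option left). Remove 2 from F, G.
So 3 goes to F.

F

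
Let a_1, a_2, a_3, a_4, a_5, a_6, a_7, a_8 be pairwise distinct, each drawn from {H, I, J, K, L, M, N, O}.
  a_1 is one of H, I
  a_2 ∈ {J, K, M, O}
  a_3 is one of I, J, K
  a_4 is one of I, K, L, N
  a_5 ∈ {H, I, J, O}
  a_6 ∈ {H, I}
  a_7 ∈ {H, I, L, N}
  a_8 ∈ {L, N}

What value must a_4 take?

The 8 variables draw from only 8 values {H, I, J, K, L, M, N, O}, so each is used; only a_2 can be M, hence a_2 = M.
The 7 still-open variables together cover exactly {H, I, J, K, L, N, O} — 7 values for 7 variables — and O appears only in a_5's list, so a_5 = O.
The 6 still-open variables together cover exactly {H, I, J, K, L, N} — 6 values for 6 variables — and J appears only in a_3's list, so a_3 = J.
The 5 still-open variables draw from only 5 values {H, I, K, L, N}, so each is used; only a_4 can be K, hence a_4 = K.

K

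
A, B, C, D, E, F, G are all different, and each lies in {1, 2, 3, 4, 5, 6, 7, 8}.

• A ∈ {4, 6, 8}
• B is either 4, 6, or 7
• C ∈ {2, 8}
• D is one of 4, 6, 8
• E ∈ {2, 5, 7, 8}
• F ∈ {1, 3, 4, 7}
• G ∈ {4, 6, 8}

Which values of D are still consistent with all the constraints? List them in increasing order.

The 3 variables A, D, G are confined to {4, 6, 8}, which locks those values in; drop them from B, C, E, F.
B's domain is down to {7}, so B = 7. So E, F can't be 7.
C must be 2 (only option left). Remove 2 from E.
E must be 5 (only option left).
No further eliminations apply; D can still be any of 4, 6, 8.

4, 6, 8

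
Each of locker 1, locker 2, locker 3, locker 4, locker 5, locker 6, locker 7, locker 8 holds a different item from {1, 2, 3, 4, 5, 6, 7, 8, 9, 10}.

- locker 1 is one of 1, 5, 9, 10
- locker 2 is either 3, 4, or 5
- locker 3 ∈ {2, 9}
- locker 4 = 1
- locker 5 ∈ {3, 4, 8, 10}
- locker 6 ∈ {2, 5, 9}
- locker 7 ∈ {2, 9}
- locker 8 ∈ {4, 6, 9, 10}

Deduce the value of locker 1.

10

locker 4 has just one choice, so locker 4 = 1. Strike 1 from locker 1.
locker 3 and locker 7 share exactly the 2 values {2, 9}; by pigeonhole those values go to them, so strike 2, 9 from locker 1, locker 6, locker 8.
locker 6's domain is down to {5}, so locker 6 = 5. Strike 5 from locker 1, locker 2.
So locker 1 = 10.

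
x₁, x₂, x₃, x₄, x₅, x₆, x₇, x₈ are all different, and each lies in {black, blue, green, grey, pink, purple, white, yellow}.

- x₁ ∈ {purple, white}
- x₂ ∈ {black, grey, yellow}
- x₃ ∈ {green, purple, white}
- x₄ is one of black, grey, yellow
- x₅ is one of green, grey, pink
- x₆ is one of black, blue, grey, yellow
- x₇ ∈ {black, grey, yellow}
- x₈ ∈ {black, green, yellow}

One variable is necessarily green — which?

The 8 variables together cover exactly {black, blue, green, grey, pink, purple, white, yellow} — 8 values for 8 variables — and blue appears only in x₆'s list, so x₆ = blue.
The 7 still-open variables together cover exactly {black, green, grey, pink, purple, white, yellow} — 7 values for 7 variables — and pink appears only in x₅'s list, so x₅ = pink.
x₂, x₄, x₇ share exactly the 3 values {black, grey, yellow}; by pigeonhole those values go to them, so strike black, grey, yellow from x₈.
So green goes to x₈.

x₈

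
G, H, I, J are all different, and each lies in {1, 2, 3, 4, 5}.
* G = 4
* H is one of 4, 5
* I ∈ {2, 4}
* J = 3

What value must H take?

G has just one choice, so G = 4. Strike 4 from H, I.
So H = 5.

5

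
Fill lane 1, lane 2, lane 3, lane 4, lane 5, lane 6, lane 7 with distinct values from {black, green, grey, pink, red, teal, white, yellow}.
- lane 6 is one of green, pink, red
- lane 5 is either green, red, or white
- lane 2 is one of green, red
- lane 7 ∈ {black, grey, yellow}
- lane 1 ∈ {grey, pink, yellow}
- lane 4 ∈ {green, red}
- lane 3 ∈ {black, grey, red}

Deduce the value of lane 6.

The 7 variables together cover exactly {black, green, grey, pink, red, white, yellow} — 7 values for 7 variables — and white appears only in lane 5's list, so lane 5 = white.
The 2 variables lane 2 and lane 4 are confined to {green, red}, which locks those values in; drop them from lane 3, lane 6.
So lane 6 = pink.

pink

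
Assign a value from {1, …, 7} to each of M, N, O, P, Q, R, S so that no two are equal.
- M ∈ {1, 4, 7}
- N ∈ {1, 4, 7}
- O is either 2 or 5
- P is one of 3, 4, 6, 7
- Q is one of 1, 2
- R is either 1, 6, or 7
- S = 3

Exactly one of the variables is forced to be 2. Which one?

Q

S must be 3 (only option left). Remove 3 from P.
The 6 still-open variables together cover exactly {1, 2, 4, 5, 6, 7} — 6 values for 6 variables — and 5 appears only in O's list, so O = 5.
The 5 still-open variables together cover exactly {1, 2, 4, 6, 7} — 5 values for 5 variables — and 2 appears only in Q's list, so Q = 2.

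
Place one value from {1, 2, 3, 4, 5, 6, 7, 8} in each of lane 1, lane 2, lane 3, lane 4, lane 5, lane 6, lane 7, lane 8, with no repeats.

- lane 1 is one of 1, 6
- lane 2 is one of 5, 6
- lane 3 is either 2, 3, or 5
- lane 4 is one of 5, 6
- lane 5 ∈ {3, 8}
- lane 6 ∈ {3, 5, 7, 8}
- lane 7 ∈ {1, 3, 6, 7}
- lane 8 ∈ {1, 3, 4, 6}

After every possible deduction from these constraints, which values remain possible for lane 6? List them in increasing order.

3, 7, 8

The 8 variables together cover exactly {1, 2, 3, 4, 5, 6, 7, 8} — 8 values for 8 variables — and 2 appears only in lane 3's list, so lane 3 = 2.
The 7 still-open variables together cover exactly {1, 3, 4, 5, 6, 7, 8} — 7 values for 7 variables — and 4 appears only in lane 8's list, so lane 8 = 4.
lane 2 and lane 4 share exactly the 2 values {5, 6}; by pigeonhole those values go to them, so strike 5, 6 from lane 1, lane 6, lane 7.
lane 1's domain is down to {1}, so lane 1 = 1. Strike 1 from lane 7.
No further eliminations apply; lane 6 can still be any of 3, 7, 8.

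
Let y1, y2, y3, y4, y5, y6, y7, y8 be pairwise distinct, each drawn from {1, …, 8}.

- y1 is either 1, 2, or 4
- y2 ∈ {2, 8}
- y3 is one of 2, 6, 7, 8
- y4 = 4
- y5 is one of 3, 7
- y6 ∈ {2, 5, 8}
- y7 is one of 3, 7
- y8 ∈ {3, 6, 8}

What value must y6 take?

y4 has just one choice, so y4 = 4. So y1 can't be 4.
The 7 still-open variables together cover exactly {1, 2, 3, 5, 6, 7, 8} — 7 values for 7 variables — and 1 appears only in y1's list, so y1 = 1.
Among the 6 still-open variables, 5 fits only y6 (and all 6 values in {2, 3, 5, 6, 7, 8} must be used), so y6 = 5.

5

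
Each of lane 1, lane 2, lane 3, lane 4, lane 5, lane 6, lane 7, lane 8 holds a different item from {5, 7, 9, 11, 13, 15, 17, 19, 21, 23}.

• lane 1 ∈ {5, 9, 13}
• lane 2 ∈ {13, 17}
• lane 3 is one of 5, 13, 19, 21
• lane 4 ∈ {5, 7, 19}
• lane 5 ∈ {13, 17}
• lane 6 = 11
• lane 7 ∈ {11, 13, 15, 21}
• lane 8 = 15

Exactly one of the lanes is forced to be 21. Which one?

lane 6's domain is down to {11}, so lane 6 = 11. So lane 7 can't be 11.
lane 8's domain is down to {15}, so lane 8 = 15. Strike 15 from lane 7.
The 2 variables lane 2 and lane 5 are confined to {13, 17}, which locks those values in; drop them from lane 1, lane 3, lane 7.
So 21 goes to lane 7.

lane 7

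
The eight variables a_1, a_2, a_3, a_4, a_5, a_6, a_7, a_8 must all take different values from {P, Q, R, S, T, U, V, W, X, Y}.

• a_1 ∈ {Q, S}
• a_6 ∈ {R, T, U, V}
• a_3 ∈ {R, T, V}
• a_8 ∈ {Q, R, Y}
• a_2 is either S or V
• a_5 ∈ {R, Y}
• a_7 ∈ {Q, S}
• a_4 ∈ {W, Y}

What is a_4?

The 8 variables together cover exactly {Q, R, S, T, U, V, W, Y} — 8 values for 8 variables — and U appears only in a_6's list, so a_6 = U.
The 7 still-open variables together cover exactly {Q, R, S, T, V, W, Y} — 7 values for 7 variables — and T appears only in a_3's list, so a_3 = T.
Among the 6 still-open variables, V fits only a_2 (and all 6 values in {Q, R, S, V, W, Y} must be used), so a_2 = V.
The 5 still-open variables together cover exactly {Q, R, S, W, Y} — 5 values for 5 variables — and W appears only in a_4's list, so a_4 = W.

W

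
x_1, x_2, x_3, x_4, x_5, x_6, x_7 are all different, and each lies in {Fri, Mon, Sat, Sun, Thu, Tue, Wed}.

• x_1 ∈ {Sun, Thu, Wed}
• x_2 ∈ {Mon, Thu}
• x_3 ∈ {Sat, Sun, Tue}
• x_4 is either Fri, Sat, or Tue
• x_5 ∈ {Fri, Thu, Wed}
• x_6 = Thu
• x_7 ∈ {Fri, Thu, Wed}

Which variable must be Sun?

x_1

x_6's domain is down to {Thu}, so x_6 = Thu. Strike Thu from x_1, x_2, x_5, x_7.
x_2 must be Mon (only option left).
x_5 and x_7 share exactly the 2 values {Fri, Wed}; by pigeonhole those values go to them, so strike Fri, Wed from x_1, x_4.
So Sun goes to x_1.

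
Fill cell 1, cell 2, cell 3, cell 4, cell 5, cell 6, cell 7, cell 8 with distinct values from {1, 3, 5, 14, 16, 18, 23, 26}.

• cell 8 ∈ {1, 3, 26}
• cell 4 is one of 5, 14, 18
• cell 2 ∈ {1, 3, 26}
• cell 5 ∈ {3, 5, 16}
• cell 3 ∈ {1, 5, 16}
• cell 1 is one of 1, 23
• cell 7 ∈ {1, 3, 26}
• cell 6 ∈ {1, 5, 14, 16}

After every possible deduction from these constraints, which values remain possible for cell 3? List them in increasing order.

The 8 variables draw from only 8 values {1, 3, 5, 14, 16, 18, 23, 26}, so each is used; only cell 4 can be 18, hence cell 4 = 18.
The 7 still-open variables draw from only 7 values {1, 3, 5, 14, 16, 23, 26}, so each is used; only cell 6 can be 14, hence cell 6 = 14.
Among the 6 still-open variables, 23 fits only cell 1 (and all 6 values in {1, 3, 5, 16, 23, 26} must be used), so cell 1 = 23.
cell 2, cell 7, cell 8 between them cover only {1, 3, 26} — a naked triple. Remove those values from cell 3, cell 5.
No further eliminations apply; cell 3 can still be any of 5, 16.

5, 16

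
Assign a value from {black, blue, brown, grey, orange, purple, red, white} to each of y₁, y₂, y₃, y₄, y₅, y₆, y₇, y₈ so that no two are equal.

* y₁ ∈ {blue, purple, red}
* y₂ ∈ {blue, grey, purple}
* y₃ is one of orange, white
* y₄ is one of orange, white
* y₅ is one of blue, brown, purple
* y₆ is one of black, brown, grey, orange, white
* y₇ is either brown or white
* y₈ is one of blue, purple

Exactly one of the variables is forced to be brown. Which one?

The 8 variables draw from only 8 values {black, blue, brown, grey, orange, purple, red, white}, so each is used; only y₆ can be black, hence y₆ = black.
The 7 still-open variables draw from only 7 values {blue, brown, grey, orange, purple, red, white}, so each is used; only y₂ can be grey, hence y₂ = grey.
The 6 still-open variables draw from only 6 values {blue, brown, orange, purple, red, white}, so each is used; only y₁ can be red, hence y₁ = red.
The 2 variables y₃ and y₄ are confined to {orange, white}, which locks those values in; drop them from y₇.
So brown goes to y₇.

y₇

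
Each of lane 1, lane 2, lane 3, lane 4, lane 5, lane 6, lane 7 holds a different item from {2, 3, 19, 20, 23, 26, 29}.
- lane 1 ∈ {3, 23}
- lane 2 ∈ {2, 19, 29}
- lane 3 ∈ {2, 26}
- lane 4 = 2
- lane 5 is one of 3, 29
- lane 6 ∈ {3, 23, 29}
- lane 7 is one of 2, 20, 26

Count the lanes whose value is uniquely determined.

lane 4 has just one choice, so lane 4 = 2. Eliminate 2 elsewhere: lane 2, lane 3, lane 7.
lane 3's domain is down to {26}, so lane 3 = 26. Eliminate 26 elsewhere: lane 7.
That leaves lane 7 = 20.
Among the 4 still-open variables, 19 fits only lane 2 (and all 4 values in {3, 19, 23, 29} must be used), so lane 2 = 19.
Determined: lane 2=19, lane 3=26, lane 4=2, lane 7=20. The other lanes each still have more than one consistent value. That makes 4.

4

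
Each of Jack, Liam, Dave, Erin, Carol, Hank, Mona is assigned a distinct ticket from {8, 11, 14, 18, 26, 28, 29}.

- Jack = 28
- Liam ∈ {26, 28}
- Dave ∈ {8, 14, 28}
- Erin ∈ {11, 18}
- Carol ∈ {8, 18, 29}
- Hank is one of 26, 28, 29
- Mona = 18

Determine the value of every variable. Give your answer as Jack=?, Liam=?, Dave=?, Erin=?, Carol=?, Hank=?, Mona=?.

Jack must be 28 (only option left). So Liam, Dave, Hank can't be 28.
Liam must be 26 (only option left). So Hank can't be 26.
Hank's domain is down to {29}, so Hank = 29. So Carol can't be 29.
Mona must be 18 (only option left). So Erin, Carol can't be 18.
Erin has just one choice, so Erin = 11.
That leaves Carol = 8. Remove 8 from Dave.
Dave must be 14 (only option left).

Jack=28, Liam=26, Dave=14, Erin=11, Carol=8, Hank=29, Mona=18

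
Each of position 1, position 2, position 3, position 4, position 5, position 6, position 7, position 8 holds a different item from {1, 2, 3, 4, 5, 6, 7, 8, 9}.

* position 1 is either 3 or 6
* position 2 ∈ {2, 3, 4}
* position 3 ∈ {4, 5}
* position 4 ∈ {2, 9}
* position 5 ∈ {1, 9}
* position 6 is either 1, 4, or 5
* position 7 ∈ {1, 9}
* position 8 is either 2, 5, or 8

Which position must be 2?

Among the 8 variables, 6 fits only position 1 (and all 8 values in {1, 2, 3, 4, 5, 6, 8, 9} must be used), so position 1 = 6.
Among the 7 still-open variables, 3 fits only position 2 (and all 7 values in {1, 2, 3, 4, 5, 8, 9} must be used), so position 2 = 3.
The 6 still-open variables together cover exactly {1, 2, 4, 5, 8, 9} — 6 values for 6 variables — and 8 appears only in position 8's list, so position 8 = 8.
The 5 still-open variables together cover exactly {1, 2, 4, 5, 9} — 5 values for 5 variables — and 2 appears only in position 4's list, so position 4 = 2.

position 4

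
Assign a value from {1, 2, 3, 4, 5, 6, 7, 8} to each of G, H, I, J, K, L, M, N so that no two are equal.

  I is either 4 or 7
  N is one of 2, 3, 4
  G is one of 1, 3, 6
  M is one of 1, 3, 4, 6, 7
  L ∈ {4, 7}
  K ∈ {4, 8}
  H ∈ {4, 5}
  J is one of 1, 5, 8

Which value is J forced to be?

1

Among the 8 variables, 2 fits only N (and all 8 values in {1, 2, 3, 4, 5, 6, 7, 8} must be used), so N = 2.
The 2 variables I and L are confined to {4, 7}, which locks those values in; drop them from H, K, M.
H's domain is down to {5}, so H = 5. So J can't be 5.
K must be 8 (only option left). Eliminate 8 elsewhere: J.
So J = 1.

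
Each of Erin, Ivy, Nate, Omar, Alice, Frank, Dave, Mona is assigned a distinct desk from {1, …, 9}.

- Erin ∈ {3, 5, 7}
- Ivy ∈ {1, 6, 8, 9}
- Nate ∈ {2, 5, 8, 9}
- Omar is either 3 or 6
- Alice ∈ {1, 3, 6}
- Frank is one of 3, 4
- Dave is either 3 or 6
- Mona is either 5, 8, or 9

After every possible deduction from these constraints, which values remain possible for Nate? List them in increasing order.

2, 5, 8, 9

The 2 variables Omar and Dave are confined to {3, 6}, which locks those values in; drop them from Erin, Ivy, Alice, Frank.
Alice must be 1 (only option left). So Ivy can't be 1.
Frank has just one choice, so Frank = 4.
No further eliminations apply; Nate can still be any of 2, 5, 8, 9.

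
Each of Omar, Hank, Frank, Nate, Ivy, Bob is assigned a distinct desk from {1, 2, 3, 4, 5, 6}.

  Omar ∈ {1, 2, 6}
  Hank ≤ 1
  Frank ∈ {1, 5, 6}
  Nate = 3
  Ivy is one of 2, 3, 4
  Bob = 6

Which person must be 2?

Hank has just one choice, so Hank = 1. Eliminate 1 elsewhere: Omar, Frank.
Nate has just one choice, so Nate = 3. So Ivy can't be 3.
Bob has just one choice, so Bob = 6. Eliminate 6 elsewhere: Omar, Frank.
So 2 goes to Omar.

Omar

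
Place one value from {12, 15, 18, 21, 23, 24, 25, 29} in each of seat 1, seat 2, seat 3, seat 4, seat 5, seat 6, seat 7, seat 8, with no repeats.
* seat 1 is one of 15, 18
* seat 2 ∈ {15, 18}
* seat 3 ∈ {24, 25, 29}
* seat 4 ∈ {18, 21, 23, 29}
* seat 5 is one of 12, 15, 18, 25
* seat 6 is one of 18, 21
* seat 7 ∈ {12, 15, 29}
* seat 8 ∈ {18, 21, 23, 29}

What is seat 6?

The 8 variables draw from only 8 values {12, 15, 18, 21, 23, 24, 25, 29}, so each is used; only seat 3 can be 24, hence seat 3 = 24.
Among the 7 still-open variables, 25 fits only seat 5 (and all 7 values in {12, 15, 18, 21, 23, 25, 29} must be used), so seat 5 = 25.
The 6 still-open variables draw from only 6 values {12, 15, 18, 21, 23, 29}, so each is used; only seat 7 can be 12, hence seat 7 = 12.
The 2 variables seat 1 and seat 2 are confined to {15, 18}, which locks those values in; drop them from seat 4, seat 6, seat 8.
So seat 6 = 21.

21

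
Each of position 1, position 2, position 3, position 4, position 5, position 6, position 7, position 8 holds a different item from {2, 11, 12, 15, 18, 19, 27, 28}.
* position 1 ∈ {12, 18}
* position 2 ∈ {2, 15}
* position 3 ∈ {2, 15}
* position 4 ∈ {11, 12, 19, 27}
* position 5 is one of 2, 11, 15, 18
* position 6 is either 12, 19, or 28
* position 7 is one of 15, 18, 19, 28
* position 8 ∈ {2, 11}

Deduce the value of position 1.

Among the 8 variables, 27 fits only position 4 (and all 8 values in {2, 11, 12, 15, 18, 19, 27, 28} must be used), so position 4 = 27.
The 2 variables position 2 and position 3 are confined to {2, 15}, which locks those values in; drop them from position 5, position 7, position 8.
That leaves position 8 = 11. So position 5 can't be 11.
That leaves position 5 = 18. Eliminate 18 elsewhere: position 1, position 7.
So position 1 = 12.

12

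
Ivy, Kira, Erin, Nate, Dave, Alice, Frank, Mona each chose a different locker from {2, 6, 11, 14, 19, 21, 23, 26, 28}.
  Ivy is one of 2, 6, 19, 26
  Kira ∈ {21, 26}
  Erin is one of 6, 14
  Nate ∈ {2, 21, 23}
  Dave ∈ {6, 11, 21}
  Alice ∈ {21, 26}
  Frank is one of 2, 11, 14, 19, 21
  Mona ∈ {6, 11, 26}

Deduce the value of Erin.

The 8 variables together cover exactly {2, 6, 11, 14, 19, 21, 23, 26} — 8 values for 8 variables — and 23 appears only in Nate's list, so Nate = 23.
Kira and Alice between them cover only {21, 26} — a naked pair. Remove those values from Ivy, Dave, Frank, Mona.
The 2 variables Dave and Mona are confined to {6, 11}, which locks those values in; drop them from Ivy, Erin, Frank.
So Erin = 14.

14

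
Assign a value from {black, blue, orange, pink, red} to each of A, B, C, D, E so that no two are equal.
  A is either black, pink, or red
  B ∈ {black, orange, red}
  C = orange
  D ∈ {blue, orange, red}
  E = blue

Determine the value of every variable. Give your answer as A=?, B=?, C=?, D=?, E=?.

C has just one choice, so C = orange. Strike orange from B, D.
E's domain is down to {blue}, so E = blue. Remove blue from D.
D must be red (only option left). Remove red from A, B.
That leaves B = black. Eliminate black elsewhere: A.
That leaves A = pink.

A=pink, B=black, C=orange, D=red, E=blue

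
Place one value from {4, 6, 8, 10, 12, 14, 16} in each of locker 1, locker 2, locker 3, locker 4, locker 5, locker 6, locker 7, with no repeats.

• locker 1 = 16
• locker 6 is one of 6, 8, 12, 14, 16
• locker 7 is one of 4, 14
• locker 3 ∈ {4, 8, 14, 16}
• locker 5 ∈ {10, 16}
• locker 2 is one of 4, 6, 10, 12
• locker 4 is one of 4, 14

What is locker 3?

8

locker 1 has just one choice, so locker 1 = 16. Remove 16 from locker 3, locker 5, locker 6.
locker 5 must be 10 (only option left). So locker 2 can't be 10.
locker 4 and locker 7 between them cover only {4, 14} — a naked pair. Remove those values from locker 2, locker 3, locker 6.
So locker 3 = 8.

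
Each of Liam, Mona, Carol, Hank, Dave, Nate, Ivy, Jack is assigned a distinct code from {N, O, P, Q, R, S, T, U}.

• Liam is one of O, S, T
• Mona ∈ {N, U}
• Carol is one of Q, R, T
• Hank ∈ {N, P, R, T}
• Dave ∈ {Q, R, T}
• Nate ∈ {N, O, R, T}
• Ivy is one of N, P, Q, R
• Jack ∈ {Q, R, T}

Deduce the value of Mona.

U

Among the 8 variables, S fits only Liam (and all 8 values in {N, O, P, Q, R, S, T, U} must be used), so Liam = S.
Among the 7 still-open variables, O fits only Nate (and all 7 values in {N, O, P, Q, R, T, U} must be used), so Nate = O.
Among the 6 still-open variables, U fits only Mona (and all 6 values in {N, P, Q, R, T, U} must be used), so Mona = U.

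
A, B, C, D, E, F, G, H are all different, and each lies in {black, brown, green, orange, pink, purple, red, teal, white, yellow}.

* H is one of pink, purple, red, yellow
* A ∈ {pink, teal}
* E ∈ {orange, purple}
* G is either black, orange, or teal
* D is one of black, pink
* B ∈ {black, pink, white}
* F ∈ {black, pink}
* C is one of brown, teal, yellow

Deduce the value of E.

D and F between them cover only {black, pink} — a naked pair. Remove those values from A, B, G, H.
A's domain is down to {teal}, so A = teal. Eliminate teal elsewhere: C, G.
That leaves B = white.
G's domain is down to {orange}, so G = orange. Eliminate orange elsewhere: E.
So E = purple.

purple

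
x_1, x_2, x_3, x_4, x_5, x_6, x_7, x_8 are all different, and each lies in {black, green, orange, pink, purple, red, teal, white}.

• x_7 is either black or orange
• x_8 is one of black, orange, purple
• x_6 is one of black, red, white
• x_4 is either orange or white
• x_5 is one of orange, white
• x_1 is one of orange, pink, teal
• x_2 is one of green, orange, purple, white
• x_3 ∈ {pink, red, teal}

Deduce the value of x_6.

The 8 variables together cover exactly {black, green, orange, pink, purple, red, teal, white} — 8 values for 8 variables — and green appears only in x_2's list, so x_2 = green.
Among the 7 still-open variables, purple fits only x_8 (and all 7 values in {black, orange, pink, purple, red, teal, white} must be used), so x_8 = purple.
x_4 and x_5 share exactly the 2 values {orange, white}; by pigeonhole those values go to them, so strike orange, white from x_1, x_6, x_7.
That leaves x_7 = black. So x_6 can't be black.
So x_6 = red.

red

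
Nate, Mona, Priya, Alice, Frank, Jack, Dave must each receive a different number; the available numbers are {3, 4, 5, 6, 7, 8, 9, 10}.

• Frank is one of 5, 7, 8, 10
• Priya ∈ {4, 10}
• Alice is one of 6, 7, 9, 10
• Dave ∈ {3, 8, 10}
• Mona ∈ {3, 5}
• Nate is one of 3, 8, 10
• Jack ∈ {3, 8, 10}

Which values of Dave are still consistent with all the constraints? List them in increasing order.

Nate, Jack, Dave share exactly the 3 values {3, 8, 10}; by pigeonhole those values go to them, so strike 3, 8, 10 from Mona, Priya, Alice, Frank.
Mona must be 5 (only option left). Remove 5 from Frank.
Priya has just one choice, so Priya = 4.
Frank's domain is down to {7}, so Frank = 7. So Alice can't be 7.
No further eliminations apply; Dave can still be any of 3, 8, 10.

3, 8, 10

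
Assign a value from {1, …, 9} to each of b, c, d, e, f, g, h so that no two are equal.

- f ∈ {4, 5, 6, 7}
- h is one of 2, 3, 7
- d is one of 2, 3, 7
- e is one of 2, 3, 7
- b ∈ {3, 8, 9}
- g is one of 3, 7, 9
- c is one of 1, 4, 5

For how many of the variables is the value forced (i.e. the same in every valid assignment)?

2

d, e, h between them cover only {2, 3, 7} — a naked triple. Remove those values from b, f, g.
g must be 9 (only option left). Remove 9 from b.
b must be 8 (only option left).
Determined: b=8, g=9. The other variables each still have more than one consistent value. That makes 2.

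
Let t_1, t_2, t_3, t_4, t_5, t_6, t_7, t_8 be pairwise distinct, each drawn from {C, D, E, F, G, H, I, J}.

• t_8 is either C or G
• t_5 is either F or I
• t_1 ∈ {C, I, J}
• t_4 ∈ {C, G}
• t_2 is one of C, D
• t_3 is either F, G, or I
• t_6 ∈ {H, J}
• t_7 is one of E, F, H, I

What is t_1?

J

Among the 8 variables, D fits only t_2 (and all 8 values in {C, D, E, F, G, H, I, J} must be used), so t_2 = D.
The 7 still-open variables together cover exactly {C, E, F, G, H, I, J} — 7 values for 7 variables — and E appears only in t_7's list, so t_7 = E.
Among the 6 still-open variables, H fits only t_6 (and all 6 values in {C, F, G, H, I, J} must be used), so t_6 = H.
The 5 still-open variables together cover exactly {C, F, G, I, J} — 5 values for 5 variables — and J appears only in t_1's list, so t_1 = J.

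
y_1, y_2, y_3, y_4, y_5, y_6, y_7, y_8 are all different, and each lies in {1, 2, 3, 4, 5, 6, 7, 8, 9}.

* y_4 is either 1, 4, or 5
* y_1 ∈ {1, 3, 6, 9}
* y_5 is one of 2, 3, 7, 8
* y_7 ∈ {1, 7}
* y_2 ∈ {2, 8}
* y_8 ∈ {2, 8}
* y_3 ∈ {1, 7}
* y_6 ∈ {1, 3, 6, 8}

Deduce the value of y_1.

The 2 variables y_2 and y_8 are confined to {2, 8}, which locks those values in; drop them from y_5, y_6.
The 2 variables y_3 and y_7 are confined to {1, 7}, which locks those values in; drop them from y_1, y_4, y_5, y_6.
y_5 has just one choice, so y_5 = 3. So y_1, y_6 can't be 3.
y_6's domain is down to {6}, so y_6 = 6. Remove 6 from y_1.
So y_1 = 9.

9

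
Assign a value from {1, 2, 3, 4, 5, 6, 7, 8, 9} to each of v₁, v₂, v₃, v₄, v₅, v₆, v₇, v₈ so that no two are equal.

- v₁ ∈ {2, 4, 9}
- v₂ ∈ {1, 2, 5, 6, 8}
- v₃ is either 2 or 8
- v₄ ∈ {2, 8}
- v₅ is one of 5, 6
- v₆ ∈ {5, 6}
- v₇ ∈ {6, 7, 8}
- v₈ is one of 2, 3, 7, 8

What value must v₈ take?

3

v₃ and v₄ between them cover only {2, 8} — a naked pair. Remove those values from v₁, v₂, v₇, v₈.
v₅ and v₆ share exactly the 2 values {5, 6}; by pigeonhole those values go to them, so strike 5, 6 from v₂, v₇.
v₂ must be 1 (only option left).
That leaves v₇ = 7. Strike 7 from v₈.
So v₈ = 3.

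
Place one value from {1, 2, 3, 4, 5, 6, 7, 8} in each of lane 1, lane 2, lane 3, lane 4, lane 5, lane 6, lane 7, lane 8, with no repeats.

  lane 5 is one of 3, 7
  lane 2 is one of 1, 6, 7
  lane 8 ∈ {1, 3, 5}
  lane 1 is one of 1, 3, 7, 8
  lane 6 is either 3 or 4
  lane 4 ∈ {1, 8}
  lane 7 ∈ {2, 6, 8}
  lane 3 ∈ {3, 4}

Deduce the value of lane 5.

7

The 8 variables draw from only 8 values {1, 2, 3, 4, 5, 6, 7, 8}, so each is used; only lane 7 can be 2, hence lane 7 = 2.
The 7 still-open variables draw from only 7 values {1, 3, 4, 5, 6, 7, 8}, so each is used; only lane 8 can be 5, hence lane 8 = 5.
Among the 6 still-open variables, 6 fits only lane 2 (and all 6 values in {1, 3, 4, 6, 7, 8} must be used), so lane 2 = 6.
lane 3 and lane 6 share exactly the 2 values {3, 4}; by pigeonhole those values go to them, so strike 3, 4 from lane 1, lane 5.
So lane 5 = 7.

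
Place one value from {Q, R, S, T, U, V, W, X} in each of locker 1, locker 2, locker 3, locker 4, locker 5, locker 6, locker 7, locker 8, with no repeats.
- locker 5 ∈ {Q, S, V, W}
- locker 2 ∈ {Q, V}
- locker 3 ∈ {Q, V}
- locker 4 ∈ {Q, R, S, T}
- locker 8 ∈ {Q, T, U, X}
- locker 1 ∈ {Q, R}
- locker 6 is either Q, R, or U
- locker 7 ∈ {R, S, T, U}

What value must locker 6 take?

U

The 8 variables together cover exactly {Q, R, S, T, U, V, W, X} — 8 values for 8 variables — and W appears only in locker 5's list, so locker 5 = W.
The 7 still-open variables draw from only 7 values {Q, R, S, T, U, V, X}, so each is used; only locker 8 can be X, hence locker 8 = X.
locker 2 and locker 3 share exactly the 2 values {Q, V}; by pigeonhole those values go to them, so strike Q, V from locker 1, locker 4, locker 6.
That leaves locker 1 = R. Remove R from locker 4, locker 6, locker 7.
So locker 6 = U.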